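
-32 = -32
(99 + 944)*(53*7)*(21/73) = 8126013/73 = 111315.25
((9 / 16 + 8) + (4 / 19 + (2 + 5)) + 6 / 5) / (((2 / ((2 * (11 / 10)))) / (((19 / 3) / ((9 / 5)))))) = 283789 / 4320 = 65.69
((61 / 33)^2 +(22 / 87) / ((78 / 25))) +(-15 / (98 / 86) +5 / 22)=-379732219 / 40234194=-9.44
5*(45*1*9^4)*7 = 10333575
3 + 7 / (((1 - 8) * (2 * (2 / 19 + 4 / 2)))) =221 / 80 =2.76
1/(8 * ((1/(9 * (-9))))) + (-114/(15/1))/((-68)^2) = -14633/1445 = -10.13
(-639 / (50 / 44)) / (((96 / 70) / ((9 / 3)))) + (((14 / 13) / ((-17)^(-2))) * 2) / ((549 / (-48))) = -122232817 / 95160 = -1284.50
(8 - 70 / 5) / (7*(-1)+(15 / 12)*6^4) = -6 / 1613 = -0.00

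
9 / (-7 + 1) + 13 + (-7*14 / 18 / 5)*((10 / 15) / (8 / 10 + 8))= 3391 / 297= 11.42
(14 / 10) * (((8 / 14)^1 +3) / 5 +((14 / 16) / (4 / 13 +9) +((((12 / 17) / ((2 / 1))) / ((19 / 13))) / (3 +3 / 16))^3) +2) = 630184234131611 / 160261679026328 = 3.93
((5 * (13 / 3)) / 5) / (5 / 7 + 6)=91 / 141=0.65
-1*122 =-122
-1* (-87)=87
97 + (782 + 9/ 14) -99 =10929/ 14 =780.64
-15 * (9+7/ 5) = -156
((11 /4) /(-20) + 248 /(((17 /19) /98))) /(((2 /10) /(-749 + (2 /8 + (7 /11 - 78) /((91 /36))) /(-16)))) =-101468350.18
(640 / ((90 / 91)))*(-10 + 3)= -40768 / 9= -4529.78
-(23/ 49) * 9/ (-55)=207/ 2695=0.08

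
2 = 2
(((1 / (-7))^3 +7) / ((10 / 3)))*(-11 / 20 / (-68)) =99 / 5831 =0.02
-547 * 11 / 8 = -6017 / 8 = -752.12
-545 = -545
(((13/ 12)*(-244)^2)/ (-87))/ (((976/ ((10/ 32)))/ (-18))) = 3965/ 928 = 4.27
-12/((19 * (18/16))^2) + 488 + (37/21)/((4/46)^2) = 196768517/272916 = 720.99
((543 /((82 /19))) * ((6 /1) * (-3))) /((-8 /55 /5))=25534575 /328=77849.31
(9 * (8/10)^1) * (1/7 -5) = -1224/35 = -34.97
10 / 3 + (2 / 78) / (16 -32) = 693 / 208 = 3.33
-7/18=-0.39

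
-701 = -701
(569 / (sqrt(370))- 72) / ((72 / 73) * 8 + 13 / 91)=-5.28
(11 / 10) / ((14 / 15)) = 33 / 28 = 1.18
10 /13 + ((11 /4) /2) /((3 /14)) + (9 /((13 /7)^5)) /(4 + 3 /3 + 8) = 418034609 /57921708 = 7.22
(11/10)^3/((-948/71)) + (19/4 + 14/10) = 5735699/948000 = 6.05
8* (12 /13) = 96 /13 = 7.38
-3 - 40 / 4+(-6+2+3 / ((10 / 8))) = -73 / 5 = -14.60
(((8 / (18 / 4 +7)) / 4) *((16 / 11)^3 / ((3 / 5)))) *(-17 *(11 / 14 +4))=-46653440 / 642873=-72.57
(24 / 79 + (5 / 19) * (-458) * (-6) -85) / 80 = 958331 / 120080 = 7.98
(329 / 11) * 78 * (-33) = -76986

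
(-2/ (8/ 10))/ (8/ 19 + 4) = -95/ 168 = -0.57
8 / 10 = 4 / 5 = 0.80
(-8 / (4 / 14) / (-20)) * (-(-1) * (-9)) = -63 / 5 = -12.60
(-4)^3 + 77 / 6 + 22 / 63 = -6403 / 126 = -50.82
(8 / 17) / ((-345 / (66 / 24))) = -22 / 5865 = -0.00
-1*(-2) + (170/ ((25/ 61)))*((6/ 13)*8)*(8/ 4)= 199234/ 65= 3065.14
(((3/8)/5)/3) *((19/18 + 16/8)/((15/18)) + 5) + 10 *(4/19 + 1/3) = 2149/380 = 5.66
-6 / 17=-0.35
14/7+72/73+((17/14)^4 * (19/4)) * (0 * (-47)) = 218/73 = 2.99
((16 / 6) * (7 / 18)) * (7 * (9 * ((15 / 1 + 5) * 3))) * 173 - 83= 678077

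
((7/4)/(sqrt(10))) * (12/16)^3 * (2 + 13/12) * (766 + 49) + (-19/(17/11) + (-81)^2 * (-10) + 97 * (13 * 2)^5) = 379953 * sqrt(10)/2048 + 19591273445/17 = 1152428436.38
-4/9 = -0.44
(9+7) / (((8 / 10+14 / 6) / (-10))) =-2400 / 47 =-51.06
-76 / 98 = -38 / 49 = -0.78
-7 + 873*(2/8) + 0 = 211.25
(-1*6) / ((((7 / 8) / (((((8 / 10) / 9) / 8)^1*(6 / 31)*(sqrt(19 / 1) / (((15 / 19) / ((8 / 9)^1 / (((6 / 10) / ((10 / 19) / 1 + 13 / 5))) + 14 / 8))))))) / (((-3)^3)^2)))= -94284*sqrt(19) / 1085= -378.78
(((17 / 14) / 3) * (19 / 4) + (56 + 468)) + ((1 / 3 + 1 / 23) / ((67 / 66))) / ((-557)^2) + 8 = 42884527699687 / 80319743112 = 533.92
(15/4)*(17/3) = 85/4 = 21.25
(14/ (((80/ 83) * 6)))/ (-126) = -0.02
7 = 7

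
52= 52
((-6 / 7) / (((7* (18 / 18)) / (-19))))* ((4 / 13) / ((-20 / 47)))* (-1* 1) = 5358 / 3185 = 1.68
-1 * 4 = -4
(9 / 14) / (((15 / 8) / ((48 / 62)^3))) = 0.16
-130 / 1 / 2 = -65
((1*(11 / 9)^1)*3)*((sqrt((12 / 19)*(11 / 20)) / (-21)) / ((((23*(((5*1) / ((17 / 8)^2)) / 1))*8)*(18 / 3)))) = -3179*sqrt(3135) / 2114380800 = -0.00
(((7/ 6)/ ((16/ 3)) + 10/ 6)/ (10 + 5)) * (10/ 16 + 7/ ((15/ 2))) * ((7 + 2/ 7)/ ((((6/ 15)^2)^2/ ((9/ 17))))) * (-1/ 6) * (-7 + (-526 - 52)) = 2877.44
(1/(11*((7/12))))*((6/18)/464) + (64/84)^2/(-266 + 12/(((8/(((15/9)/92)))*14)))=-16291787/7868963124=-0.00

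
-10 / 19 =-0.53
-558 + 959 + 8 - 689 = -280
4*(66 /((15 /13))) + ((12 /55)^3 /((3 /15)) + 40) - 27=241.85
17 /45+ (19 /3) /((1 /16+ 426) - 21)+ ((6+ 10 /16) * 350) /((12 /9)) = 1739.46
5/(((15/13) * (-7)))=-13/21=-0.62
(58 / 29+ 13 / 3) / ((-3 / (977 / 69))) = -18563 / 621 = -29.89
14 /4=7 /2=3.50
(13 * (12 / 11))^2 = 24336 / 121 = 201.12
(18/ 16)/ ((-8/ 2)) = -9/ 32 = -0.28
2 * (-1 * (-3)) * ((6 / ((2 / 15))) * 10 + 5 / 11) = 2702.73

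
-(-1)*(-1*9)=-9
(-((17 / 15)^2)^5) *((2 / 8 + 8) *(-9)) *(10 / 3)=22175932904939 / 25628906250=865.27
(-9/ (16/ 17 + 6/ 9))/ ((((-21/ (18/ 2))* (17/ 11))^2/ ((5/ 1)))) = -147015/ 68306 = -2.15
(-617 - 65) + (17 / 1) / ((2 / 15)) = -1109 / 2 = -554.50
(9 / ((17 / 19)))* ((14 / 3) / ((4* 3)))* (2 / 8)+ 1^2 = 269 / 136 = 1.98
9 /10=0.90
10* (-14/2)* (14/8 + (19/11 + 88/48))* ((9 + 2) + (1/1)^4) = -49070/11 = -4460.91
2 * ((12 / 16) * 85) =255 / 2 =127.50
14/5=2.80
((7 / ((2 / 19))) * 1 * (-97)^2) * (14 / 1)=8759779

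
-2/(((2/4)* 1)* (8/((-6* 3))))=9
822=822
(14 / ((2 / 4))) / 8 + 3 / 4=17 / 4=4.25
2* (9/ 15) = 6/ 5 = 1.20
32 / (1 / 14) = 448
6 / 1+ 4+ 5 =15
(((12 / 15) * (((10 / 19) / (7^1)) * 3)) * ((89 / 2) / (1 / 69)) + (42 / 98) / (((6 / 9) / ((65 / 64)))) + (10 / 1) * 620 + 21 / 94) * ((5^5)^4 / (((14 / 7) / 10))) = 2577221788883209228515625 / 800128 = 3221011874204138873.42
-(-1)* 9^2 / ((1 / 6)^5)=629856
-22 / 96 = -11 / 48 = -0.23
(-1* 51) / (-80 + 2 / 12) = 306 / 479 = 0.64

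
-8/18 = -4/9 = -0.44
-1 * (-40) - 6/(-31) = 1246/31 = 40.19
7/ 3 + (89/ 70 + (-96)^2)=1936117/ 210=9219.60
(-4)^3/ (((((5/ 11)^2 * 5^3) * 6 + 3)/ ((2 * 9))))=-46464/ 6371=-7.29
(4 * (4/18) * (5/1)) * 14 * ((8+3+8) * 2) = 21280/9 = 2364.44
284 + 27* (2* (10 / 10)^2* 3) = 446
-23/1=-23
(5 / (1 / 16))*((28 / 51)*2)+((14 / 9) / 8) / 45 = 2419319 / 27540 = 87.85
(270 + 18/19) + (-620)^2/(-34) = -11034.93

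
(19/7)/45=19/315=0.06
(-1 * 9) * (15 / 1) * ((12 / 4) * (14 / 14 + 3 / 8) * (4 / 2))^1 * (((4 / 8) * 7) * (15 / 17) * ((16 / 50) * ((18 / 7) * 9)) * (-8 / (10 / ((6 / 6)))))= 1732104 / 85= 20377.69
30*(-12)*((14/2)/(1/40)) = -100800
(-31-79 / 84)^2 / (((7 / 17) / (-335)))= -40995394855 / 49392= -830000.71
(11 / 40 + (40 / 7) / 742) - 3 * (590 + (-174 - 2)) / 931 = -2075067 / 1973720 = -1.05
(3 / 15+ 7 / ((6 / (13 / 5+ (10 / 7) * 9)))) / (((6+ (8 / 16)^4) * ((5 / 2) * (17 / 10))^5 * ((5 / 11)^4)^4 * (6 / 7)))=720656448092642527105024 / 945690277862548828125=762.04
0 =0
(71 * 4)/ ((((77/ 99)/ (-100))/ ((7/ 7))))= -255600/ 7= -36514.29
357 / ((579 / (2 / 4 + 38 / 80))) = 4641 / 7720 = 0.60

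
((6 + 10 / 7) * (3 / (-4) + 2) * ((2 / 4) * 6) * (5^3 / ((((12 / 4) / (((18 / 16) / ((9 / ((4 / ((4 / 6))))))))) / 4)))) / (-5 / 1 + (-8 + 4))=-386.90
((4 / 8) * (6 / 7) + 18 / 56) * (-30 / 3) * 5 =-37.50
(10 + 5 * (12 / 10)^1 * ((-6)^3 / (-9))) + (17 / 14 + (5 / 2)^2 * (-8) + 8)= 1585 / 14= 113.21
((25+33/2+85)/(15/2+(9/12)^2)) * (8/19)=16192/2451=6.61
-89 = -89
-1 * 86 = -86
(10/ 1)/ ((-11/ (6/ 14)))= -30/ 77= -0.39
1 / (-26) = -1 / 26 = -0.04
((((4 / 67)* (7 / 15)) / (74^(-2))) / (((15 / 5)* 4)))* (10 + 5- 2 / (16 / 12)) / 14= 4107 / 335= 12.26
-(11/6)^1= -1.83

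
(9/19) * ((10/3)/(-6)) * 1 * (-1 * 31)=155/19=8.16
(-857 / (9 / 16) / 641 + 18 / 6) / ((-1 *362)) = -3595 / 2088378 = -0.00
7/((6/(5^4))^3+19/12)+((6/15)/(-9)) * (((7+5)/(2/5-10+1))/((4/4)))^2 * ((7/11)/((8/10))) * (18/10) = 57916991254380/13477999997759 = 4.30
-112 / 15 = -7.47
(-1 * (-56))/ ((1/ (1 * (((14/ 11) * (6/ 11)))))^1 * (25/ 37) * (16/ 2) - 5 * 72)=-21756/ 136835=-0.16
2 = 2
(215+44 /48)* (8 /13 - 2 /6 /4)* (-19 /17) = -4086007 /31824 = -128.39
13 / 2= 6.50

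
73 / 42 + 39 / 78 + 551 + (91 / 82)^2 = 78293333 / 141204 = 554.47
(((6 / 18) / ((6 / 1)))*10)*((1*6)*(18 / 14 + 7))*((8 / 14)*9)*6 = 41760 / 49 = 852.24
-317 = -317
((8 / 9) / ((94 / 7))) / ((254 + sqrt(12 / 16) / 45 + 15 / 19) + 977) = 0.00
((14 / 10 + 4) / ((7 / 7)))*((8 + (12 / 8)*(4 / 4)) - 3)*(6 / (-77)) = -1053 / 385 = -2.74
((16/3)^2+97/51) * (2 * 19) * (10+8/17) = 12074.30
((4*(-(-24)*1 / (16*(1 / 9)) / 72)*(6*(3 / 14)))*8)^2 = 2916 / 49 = 59.51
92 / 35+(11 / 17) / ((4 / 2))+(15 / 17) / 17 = 60771 / 20230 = 3.00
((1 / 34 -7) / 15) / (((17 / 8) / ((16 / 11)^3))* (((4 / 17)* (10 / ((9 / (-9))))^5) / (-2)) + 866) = -20224 / 391235195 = -0.00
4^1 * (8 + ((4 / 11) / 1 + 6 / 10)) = 1972 / 55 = 35.85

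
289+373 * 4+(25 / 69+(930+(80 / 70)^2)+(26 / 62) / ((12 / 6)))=2712.88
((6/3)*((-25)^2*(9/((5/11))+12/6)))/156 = 13625/78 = 174.68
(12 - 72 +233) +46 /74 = 6424 /37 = 173.62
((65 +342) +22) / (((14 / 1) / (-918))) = -196911 / 7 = -28130.14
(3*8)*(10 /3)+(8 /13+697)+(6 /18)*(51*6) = 11435 /13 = 879.62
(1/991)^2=1/982081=0.00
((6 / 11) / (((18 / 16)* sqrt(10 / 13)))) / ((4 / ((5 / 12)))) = sqrt(130) / 198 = 0.06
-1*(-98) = 98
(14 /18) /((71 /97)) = 679 /639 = 1.06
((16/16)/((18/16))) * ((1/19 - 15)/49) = -0.27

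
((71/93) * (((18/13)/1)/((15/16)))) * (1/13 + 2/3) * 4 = 263552/78585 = 3.35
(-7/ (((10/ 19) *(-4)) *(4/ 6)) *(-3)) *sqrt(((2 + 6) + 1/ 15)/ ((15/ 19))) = -4389 *sqrt(19)/ 400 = -47.83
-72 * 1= -72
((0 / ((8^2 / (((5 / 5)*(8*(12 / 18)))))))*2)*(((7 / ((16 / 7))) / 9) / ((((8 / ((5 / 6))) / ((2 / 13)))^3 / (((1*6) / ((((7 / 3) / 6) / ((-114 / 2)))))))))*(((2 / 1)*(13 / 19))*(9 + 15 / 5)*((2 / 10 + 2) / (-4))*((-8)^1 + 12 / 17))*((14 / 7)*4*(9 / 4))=0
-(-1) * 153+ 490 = 643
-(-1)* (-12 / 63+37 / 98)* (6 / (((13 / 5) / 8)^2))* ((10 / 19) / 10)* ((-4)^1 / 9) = -352000 / 1416051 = -0.25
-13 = -13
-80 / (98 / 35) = -200 / 7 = -28.57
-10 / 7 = -1.43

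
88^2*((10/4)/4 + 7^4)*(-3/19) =-55794552/19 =-2936555.37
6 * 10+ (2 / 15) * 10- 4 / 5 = 908 / 15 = 60.53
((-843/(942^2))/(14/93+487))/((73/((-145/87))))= 8711/195649859964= 0.00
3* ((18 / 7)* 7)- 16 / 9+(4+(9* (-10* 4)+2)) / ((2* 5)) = 757 / 45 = 16.82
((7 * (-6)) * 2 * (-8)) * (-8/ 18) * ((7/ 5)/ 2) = -3136/ 15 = -209.07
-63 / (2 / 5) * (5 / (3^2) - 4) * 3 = 3255 / 2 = 1627.50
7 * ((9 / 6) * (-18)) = -189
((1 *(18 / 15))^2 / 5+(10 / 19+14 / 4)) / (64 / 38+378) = 20493 / 1803500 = 0.01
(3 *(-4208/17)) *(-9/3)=37872/17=2227.76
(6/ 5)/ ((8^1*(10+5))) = 1/ 100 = 0.01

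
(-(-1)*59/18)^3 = 205379/5832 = 35.22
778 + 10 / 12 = 4673 / 6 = 778.83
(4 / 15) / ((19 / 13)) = 52 / 285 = 0.18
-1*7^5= -16807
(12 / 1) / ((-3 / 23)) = -92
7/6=1.17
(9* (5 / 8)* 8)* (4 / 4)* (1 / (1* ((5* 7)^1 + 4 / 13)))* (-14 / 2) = -8.92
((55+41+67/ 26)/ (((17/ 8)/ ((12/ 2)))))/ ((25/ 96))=5905152/ 5525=1068.81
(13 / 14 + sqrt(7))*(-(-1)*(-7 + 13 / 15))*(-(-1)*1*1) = -92*sqrt(7) / 15-598 / 105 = -21.92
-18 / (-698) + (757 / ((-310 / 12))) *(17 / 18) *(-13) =58390838 / 162285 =359.80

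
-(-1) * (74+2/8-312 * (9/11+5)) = -76605/44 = -1741.02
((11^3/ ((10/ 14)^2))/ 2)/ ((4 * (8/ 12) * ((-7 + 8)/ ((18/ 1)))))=8804.56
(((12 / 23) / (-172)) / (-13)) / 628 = 0.00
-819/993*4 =-1092/331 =-3.30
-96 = -96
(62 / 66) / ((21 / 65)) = 2015 / 693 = 2.91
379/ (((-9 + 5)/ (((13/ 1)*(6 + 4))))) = -24635/ 2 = -12317.50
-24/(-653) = 24/653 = 0.04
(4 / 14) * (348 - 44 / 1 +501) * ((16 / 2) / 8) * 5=1150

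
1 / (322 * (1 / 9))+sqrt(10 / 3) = 1.85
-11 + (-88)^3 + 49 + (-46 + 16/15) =-10222184/15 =-681478.93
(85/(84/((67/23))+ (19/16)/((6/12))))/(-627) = -45560/10489083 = -0.00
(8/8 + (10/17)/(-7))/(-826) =-109/98294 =-0.00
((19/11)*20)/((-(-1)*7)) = 380/77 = 4.94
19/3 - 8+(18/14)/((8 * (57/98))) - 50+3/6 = -11603/228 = -50.89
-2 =-2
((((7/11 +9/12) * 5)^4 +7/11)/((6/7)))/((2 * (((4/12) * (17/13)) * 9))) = 87522139523/254870528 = 343.40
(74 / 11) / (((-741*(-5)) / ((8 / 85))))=592 / 3464175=0.00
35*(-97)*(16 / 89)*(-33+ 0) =1792560 / 89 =20141.12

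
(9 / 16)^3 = 729 / 4096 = 0.18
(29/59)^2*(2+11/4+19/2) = 47937/13924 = 3.44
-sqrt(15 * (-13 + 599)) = -93.75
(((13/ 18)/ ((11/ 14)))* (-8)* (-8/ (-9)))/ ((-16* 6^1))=182/ 2673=0.07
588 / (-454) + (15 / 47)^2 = -598371 / 501443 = -1.19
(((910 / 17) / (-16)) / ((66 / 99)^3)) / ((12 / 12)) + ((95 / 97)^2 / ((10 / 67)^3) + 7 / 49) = 99369371921 / 358294720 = 277.34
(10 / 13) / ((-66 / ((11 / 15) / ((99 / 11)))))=-1 / 1053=-0.00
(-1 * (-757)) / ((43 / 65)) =1144.30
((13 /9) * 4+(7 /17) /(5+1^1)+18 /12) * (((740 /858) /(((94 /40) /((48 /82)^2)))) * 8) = 7.39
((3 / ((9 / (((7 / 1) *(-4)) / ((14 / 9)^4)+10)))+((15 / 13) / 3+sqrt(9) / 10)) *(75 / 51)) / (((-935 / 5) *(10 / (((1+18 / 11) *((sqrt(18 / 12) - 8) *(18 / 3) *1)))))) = 37612826 / 155926771 - 18806413 *sqrt(6) / 1247414168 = 0.20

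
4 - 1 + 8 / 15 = 53 / 15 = 3.53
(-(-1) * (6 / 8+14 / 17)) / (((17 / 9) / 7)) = 5.83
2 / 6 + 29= 88 / 3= 29.33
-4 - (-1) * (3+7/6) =1/6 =0.17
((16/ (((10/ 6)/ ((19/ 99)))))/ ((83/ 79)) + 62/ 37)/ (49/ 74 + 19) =3475364/ 19926225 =0.17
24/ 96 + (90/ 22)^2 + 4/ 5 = 43041/ 2420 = 17.79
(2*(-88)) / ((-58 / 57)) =5016 / 29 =172.97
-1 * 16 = -16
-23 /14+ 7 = 75 /14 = 5.36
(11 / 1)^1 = 11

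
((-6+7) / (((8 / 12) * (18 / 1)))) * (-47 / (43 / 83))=-3901 / 516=-7.56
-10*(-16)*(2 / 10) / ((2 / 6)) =96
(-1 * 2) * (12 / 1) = -24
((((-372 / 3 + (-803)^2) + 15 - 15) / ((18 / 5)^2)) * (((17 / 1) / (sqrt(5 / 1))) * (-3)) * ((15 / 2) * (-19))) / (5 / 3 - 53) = -1735277125 * sqrt(5) / 1232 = -3149511.05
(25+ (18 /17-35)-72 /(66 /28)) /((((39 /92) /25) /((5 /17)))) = -6532000 /9537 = -684.91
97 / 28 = 3.46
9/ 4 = 2.25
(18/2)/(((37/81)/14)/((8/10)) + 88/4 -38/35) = 204120/475261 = 0.43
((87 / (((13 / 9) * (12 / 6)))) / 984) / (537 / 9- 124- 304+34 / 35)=-27405 / 328950544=-0.00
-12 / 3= -4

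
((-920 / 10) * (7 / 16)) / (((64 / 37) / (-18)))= 53613 / 128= 418.85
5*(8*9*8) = 2880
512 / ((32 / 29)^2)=841 / 2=420.50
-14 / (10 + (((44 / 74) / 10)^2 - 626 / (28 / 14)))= 239575 / 5185027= 0.05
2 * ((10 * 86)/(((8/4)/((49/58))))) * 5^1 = 105350/29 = 3632.76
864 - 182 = 682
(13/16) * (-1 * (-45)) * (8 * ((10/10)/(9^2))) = 65/18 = 3.61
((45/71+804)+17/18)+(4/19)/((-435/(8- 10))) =2836355803/3520890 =805.58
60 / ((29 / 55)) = 3300 / 29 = 113.79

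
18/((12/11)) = 16.50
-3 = -3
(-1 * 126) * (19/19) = -126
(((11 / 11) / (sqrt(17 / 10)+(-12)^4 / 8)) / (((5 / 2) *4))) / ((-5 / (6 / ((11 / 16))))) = -248832 / 3695154265+48 *sqrt(170) / 18475771325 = -0.00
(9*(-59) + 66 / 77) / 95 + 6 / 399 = -3701 / 665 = -5.57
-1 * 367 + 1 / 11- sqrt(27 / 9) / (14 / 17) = -4036 / 11- 17 * sqrt(3) / 14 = -369.01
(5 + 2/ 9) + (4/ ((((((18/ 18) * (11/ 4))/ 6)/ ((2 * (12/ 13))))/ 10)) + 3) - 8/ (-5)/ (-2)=1084562/ 6435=168.54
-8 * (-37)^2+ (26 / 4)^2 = -10909.75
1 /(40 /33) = 33 /40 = 0.82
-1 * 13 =-13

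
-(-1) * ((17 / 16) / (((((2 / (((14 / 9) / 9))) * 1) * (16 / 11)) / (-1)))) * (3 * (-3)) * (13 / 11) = 1547 / 2304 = 0.67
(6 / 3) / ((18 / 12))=4 / 3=1.33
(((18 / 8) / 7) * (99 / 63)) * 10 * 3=1485 / 98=15.15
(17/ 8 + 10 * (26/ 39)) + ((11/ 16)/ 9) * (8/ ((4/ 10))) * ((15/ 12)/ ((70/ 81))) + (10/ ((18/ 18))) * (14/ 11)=175403/ 7392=23.73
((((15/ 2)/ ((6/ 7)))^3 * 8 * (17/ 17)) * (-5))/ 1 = -214375/ 8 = -26796.88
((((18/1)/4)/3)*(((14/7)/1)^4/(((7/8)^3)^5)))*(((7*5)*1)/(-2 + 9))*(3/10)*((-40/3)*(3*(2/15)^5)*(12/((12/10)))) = -4.50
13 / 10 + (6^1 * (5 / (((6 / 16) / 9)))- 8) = 7133 / 10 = 713.30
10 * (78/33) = 260/11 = 23.64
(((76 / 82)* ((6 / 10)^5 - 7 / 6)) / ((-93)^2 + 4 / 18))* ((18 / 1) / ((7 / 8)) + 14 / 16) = -4327203 / 1729175000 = -0.00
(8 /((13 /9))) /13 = 72 /169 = 0.43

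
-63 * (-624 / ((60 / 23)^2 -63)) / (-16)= 43.72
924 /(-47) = -19.66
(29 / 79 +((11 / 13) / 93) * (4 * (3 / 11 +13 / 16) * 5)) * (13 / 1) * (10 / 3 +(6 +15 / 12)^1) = 27392503 / 352656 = 77.67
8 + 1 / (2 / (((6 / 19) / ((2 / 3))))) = 313 / 38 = 8.24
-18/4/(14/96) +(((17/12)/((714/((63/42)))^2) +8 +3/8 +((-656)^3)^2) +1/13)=165696226724752930713205/2079168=79693524873773033.59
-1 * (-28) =28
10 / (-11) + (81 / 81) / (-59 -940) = -10001 / 10989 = -0.91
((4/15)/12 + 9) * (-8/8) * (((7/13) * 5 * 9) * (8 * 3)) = -68208/13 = -5246.77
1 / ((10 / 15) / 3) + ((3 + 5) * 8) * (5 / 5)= 137 / 2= 68.50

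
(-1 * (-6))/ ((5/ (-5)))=-6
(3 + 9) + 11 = 23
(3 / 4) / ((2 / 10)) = 15 / 4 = 3.75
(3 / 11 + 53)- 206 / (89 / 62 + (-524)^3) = 5227369189906 / 98124674989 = 53.27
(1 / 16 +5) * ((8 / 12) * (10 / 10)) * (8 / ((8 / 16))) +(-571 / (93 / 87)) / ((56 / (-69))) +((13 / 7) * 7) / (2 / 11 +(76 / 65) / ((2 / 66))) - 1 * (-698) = 33935495997 / 24059224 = 1410.50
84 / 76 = 21 / 19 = 1.11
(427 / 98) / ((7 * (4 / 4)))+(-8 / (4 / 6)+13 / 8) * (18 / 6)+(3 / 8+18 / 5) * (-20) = -43121 / 392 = -110.00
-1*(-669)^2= -447561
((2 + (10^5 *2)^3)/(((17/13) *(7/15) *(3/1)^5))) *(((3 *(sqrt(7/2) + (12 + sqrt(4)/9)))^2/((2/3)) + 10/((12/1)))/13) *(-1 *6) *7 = -467472500011799738.41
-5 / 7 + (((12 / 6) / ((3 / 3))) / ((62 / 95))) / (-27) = -4850 / 5859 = -0.83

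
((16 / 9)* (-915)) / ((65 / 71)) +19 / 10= -692219 / 390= -1774.92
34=34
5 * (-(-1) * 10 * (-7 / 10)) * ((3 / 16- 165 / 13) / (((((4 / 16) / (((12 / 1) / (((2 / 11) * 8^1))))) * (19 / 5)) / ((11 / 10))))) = 33045705 / 7904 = 4180.88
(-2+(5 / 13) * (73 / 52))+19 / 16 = -737 / 2704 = -0.27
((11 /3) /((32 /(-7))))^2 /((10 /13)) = 77077 /92160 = 0.84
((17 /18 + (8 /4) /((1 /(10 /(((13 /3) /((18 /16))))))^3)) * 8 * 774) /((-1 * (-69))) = 977861237 /303186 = 3225.28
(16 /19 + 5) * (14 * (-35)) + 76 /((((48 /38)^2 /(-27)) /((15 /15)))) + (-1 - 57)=-1278835 /304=-4206.69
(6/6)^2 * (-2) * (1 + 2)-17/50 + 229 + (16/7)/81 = 6313211/28350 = 222.69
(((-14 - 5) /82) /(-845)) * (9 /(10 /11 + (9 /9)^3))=627 /485030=0.00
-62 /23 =-2.70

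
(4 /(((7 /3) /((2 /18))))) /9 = 4 /189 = 0.02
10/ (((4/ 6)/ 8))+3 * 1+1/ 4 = 493/ 4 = 123.25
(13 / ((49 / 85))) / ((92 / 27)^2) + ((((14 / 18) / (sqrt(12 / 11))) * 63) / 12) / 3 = 49 * sqrt(33) / 216 + 805545 / 414736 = 3.25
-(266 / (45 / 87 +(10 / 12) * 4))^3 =-329661.51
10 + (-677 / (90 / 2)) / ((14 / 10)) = -47 / 63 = -0.75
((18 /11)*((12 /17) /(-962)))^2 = 11664 /8090462809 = 0.00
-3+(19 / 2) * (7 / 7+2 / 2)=16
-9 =-9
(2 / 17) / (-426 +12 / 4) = -2 / 7191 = -0.00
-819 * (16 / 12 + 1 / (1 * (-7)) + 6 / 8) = -6357 / 4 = -1589.25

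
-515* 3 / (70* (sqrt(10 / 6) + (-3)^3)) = 309* sqrt(15) / 30548 + 25029 / 30548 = 0.86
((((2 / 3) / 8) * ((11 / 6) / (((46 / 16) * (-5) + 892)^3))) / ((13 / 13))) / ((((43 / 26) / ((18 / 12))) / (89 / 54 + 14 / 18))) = 599456 / 1205453309319063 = 0.00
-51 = -51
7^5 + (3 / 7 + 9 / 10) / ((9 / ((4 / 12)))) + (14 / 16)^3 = 2710748941 / 161280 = 16807.72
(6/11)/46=3/253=0.01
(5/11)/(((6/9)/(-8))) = -60/11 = -5.45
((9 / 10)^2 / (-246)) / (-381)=9 / 1041400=0.00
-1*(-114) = 114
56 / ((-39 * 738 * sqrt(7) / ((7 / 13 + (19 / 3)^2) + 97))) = -64420 * sqrt(7) / 1683747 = -0.10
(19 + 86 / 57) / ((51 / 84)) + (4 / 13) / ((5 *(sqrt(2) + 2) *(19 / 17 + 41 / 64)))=4074277628 / 120490305 - 2176 *sqrt(2) / 124345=33.79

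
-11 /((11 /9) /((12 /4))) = -27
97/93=1.04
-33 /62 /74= -33 /4588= -0.01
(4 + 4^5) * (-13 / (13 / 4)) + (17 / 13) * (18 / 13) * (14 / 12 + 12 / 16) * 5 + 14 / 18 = -12453553 / 3042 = -4093.87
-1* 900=-900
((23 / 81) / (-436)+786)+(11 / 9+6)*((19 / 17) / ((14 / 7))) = 474315071 / 600372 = 790.04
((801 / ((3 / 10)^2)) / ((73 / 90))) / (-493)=-801000 / 35989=-22.26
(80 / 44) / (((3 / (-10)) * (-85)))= 40 / 561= 0.07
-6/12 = -1/2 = -0.50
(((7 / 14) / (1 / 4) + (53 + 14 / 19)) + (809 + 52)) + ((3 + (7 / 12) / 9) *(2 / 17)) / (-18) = 287808743 / 313956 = 916.72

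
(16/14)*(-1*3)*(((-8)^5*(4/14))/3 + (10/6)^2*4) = 1567264/147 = 10661.66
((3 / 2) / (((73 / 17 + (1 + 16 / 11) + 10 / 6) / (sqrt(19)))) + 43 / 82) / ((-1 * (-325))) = 43 / 26650 + 1683 * sqrt(19) / 3068650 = 0.00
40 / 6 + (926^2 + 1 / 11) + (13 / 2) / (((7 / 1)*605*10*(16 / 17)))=3486181899863 / 4065600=857482.76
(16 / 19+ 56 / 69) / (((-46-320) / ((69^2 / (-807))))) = 24932 / 935313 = 0.03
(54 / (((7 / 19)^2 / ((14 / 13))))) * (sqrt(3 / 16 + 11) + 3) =116964 / 91 + 9747 * sqrt(179) / 91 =2718.35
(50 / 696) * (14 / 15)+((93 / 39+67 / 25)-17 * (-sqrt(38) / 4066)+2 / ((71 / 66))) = 7.02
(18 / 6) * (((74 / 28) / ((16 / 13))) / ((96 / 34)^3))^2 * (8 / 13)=429576315493 / 25570087796736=0.02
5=5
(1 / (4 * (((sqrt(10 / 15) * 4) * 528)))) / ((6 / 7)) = 7 * sqrt(6) / 101376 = 0.00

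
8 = 8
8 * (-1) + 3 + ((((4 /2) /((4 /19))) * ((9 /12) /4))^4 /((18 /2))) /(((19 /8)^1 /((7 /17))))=-10709003 /2228224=-4.81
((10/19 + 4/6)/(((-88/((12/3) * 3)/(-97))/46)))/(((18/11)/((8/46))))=13192/171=77.15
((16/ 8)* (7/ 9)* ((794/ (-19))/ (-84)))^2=157609/ 263169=0.60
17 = 17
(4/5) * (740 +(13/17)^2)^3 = 39217315167785556/120687845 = 324948342.29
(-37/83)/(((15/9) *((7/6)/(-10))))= 2.29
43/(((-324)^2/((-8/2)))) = -43/26244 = -0.00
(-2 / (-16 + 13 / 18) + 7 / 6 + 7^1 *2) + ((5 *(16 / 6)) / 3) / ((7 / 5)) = 640061 / 34650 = 18.47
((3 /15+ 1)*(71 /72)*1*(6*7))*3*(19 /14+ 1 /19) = 15975 /76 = 210.20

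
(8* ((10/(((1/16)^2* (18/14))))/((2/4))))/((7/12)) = 54613.33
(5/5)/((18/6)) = 1/3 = 0.33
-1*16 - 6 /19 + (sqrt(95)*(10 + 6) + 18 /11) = -3068 /209 + 16*sqrt(95) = 141.27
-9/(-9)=1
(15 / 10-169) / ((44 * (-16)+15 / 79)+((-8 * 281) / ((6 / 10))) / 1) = 0.04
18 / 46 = 9 / 23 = 0.39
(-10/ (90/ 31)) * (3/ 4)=-2.58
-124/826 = -62/413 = -0.15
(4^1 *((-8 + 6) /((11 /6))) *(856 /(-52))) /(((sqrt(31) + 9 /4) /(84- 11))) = -26994816 /59345 + 11997696 *sqrt(31) /59345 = 670.75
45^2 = 2025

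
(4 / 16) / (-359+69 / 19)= -19 / 27008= -0.00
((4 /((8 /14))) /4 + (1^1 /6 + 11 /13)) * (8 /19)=862 /741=1.16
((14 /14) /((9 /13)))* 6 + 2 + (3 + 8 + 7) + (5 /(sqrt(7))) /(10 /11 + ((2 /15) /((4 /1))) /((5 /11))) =8250* sqrt(7) /11347 + 86 /3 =30.59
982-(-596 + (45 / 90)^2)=6311 / 4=1577.75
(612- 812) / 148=-50 / 37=-1.35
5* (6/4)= 15/2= 7.50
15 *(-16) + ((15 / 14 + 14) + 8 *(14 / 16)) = -3051 / 14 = -217.93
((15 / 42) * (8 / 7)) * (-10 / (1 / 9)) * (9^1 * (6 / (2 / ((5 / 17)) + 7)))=-162000 / 1127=-143.74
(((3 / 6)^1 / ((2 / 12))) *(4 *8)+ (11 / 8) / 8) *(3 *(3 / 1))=55395 / 64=865.55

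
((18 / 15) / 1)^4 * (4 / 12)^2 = 144 / 625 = 0.23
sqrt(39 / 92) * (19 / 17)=19 * sqrt(897) / 782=0.73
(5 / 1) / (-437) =-5 / 437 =-0.01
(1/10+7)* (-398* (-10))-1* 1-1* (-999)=29256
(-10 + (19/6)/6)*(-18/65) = 341/130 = 2.62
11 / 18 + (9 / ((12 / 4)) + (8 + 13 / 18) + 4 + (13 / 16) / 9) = 2365 / 144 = 16.42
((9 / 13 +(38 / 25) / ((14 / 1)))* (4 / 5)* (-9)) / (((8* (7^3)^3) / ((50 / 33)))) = -5466 / 201969803035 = -0.00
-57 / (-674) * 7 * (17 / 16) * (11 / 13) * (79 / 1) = 5894427 / 140192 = 42.05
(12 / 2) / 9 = 0.67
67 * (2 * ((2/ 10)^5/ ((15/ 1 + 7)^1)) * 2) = 134/ 34375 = 0.00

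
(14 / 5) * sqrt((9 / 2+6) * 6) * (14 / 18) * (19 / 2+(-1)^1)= 833 * sqrt(7) / 15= 146.93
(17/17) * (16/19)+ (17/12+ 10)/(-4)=-1835/912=-2.01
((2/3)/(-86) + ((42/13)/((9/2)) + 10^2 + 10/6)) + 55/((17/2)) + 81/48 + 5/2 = 51560215/456144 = 113.03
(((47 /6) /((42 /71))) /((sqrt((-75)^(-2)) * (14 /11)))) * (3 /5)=468.20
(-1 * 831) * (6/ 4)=-1246.50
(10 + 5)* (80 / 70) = 120 / 7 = 17.14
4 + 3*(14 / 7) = 10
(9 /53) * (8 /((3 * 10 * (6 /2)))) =4 /265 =0.02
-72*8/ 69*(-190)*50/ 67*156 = 284544000/ 1541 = 184648.93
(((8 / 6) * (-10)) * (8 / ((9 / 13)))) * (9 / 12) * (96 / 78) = -1280 / 9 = -142.22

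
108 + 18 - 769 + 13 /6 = -3845 /6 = -640.83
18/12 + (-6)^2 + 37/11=899/22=40.86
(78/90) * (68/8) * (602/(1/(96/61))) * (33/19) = 70246176/5795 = 12121.86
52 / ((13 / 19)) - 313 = -237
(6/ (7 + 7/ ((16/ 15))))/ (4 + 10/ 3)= 144/ 2387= 0.06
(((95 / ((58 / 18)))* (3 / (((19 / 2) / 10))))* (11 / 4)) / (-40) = -1485 / 232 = -6.40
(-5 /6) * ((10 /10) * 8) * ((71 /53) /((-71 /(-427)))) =-8540 /159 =-53.71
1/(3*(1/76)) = 76/3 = 25.33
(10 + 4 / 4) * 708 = 7788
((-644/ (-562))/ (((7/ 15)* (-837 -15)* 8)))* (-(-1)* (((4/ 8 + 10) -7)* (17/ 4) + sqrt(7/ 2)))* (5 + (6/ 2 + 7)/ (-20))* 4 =-123165/ 1276864 -1035* sqrt(14)/ 319216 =-0.11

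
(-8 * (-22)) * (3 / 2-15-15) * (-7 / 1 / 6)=5852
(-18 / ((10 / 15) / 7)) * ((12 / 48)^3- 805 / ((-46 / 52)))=-11007549 / 64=-171992.95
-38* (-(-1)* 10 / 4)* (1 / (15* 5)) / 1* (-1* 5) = 19 / 3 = 6.33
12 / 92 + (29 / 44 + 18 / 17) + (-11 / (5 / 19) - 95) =-11608541 / 86020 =-134.95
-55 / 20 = -2.75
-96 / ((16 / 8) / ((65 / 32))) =-195 / 2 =-97.50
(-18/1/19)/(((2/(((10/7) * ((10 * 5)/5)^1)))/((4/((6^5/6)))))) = -25/1197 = -0.02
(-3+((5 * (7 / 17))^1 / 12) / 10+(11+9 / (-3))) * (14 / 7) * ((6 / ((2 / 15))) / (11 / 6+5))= 92115 / 1394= 66.08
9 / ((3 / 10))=30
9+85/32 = 373/32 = 11.66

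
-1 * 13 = -13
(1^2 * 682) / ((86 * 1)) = 341 / 43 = 7.93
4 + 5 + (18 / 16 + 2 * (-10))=-79 / 8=-9.88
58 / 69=0.84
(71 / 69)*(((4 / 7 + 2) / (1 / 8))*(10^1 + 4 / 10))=220.14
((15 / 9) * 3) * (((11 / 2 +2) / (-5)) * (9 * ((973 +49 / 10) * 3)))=-792099 / 4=-198024.75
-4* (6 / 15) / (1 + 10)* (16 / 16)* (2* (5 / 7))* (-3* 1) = 48 / 77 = 0.62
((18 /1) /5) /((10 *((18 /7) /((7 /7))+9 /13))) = 91 /825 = 0.11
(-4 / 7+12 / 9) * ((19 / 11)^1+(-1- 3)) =-1.73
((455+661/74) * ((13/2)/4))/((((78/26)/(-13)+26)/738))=2140915491/99160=21590.52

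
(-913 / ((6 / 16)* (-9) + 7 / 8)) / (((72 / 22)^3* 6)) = 1215203 / 699840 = 1.74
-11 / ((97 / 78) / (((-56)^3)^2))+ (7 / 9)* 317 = -238154043143989 / 873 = -272799591230.23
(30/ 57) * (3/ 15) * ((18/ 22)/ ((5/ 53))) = 954/ 1045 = 0.91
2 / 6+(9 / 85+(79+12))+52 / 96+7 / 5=63499 / 680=93.38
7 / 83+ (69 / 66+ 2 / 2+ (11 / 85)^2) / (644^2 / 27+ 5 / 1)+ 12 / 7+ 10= 452049517054419 / 38313316106450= 11.80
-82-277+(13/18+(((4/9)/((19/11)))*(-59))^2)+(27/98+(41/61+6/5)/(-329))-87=-4406433115727/20539317015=-214.54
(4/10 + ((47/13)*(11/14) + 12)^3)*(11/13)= 1083900924051/391856920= 2766.06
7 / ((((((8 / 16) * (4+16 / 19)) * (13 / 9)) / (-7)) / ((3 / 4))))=-25137 / 2392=-10.51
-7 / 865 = -0.01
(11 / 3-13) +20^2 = 1172 / 3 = 390.67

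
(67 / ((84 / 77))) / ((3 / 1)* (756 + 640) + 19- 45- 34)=0.01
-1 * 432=-432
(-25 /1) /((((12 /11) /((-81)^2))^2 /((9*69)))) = -8984926840725 /16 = -561557927545.31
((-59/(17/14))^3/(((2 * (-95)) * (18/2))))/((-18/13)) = -1831569922/37805535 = -48.45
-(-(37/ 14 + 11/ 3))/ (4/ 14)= 22.08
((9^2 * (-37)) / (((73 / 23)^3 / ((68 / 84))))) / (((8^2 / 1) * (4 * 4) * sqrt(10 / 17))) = -206632161 * sqrt(170) / 27884738560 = -0.10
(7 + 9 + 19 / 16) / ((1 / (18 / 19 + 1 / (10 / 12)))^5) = 242897776704 / 309512375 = 784.78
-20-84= -104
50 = 50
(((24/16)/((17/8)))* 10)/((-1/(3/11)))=-360/187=-1.93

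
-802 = -802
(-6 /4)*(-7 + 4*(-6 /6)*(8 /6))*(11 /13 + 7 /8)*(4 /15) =6623 /780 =8.49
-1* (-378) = 378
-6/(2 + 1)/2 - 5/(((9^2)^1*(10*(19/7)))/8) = -1567/1539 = -1.02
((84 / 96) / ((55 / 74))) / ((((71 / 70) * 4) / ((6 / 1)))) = 5439 / 3124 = 1.74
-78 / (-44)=39 / 22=1.77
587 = 587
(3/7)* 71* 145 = 30885/7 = 4412.14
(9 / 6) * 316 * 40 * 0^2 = 0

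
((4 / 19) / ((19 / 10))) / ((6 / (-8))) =-160 / 1083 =-0.15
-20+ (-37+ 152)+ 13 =108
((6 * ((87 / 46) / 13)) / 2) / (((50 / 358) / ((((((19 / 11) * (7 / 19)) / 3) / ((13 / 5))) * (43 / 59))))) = 4687473 / 25226630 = 0.19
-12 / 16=-3 / 4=-0.75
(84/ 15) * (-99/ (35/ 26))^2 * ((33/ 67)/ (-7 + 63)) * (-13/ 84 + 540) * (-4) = -1652450030946/ 2872625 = -575240.43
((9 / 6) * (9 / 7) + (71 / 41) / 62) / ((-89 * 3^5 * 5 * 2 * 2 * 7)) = -17407 / 26938158660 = -0.00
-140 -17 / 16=-2257 / 16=-141.06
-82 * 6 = -492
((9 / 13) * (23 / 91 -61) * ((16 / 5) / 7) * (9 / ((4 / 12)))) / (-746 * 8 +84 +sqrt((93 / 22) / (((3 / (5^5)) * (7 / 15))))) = 537321600 * sqrt(14322) / 44139809350819 +2782208259072 / 31528435250585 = 0.09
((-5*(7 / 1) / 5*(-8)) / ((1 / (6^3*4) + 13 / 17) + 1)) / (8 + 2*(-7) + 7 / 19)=-15628032 / 2775259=-5.63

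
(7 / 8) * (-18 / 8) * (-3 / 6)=63 / 64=0.98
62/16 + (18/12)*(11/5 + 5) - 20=-5.32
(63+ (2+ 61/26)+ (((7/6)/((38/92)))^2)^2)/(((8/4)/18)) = 35952912017/30495114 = 1178.97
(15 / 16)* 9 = 135 / 16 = 8.44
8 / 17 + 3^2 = 161 / 17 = 9.47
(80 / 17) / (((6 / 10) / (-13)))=-5200 / 51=-101.96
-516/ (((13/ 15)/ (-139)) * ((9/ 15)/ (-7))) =-12551700/ 13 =-965515.38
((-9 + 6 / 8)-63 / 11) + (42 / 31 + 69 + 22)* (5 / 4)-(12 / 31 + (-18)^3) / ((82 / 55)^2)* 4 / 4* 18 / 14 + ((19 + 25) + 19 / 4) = 3523.33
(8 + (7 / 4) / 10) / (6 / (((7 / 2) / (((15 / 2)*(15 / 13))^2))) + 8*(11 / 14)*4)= 386841 / 7264760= 0.05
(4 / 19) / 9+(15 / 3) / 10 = 179 / 342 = 0.52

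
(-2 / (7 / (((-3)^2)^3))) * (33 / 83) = -48114 / 581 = -82.81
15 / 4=3.75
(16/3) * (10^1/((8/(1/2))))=10/3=3.33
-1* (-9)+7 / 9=88 / 9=9.78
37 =37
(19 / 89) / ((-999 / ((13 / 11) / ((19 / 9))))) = -13 / 108669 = -0.00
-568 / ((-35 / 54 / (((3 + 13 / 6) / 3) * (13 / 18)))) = 114452 / 105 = 1090.02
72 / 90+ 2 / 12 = 29 / 30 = 0.97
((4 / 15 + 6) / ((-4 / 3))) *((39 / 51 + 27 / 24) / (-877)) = 12079 / 1192720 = 0.01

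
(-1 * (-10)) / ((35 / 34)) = 68 / 7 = 9.71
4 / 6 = 0.67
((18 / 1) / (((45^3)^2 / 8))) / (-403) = -16 / 371824171875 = -0.00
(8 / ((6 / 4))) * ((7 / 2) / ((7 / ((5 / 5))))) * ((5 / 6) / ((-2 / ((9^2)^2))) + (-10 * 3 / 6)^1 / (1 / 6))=-7370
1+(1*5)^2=26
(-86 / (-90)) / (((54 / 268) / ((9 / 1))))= 5762 / 135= 42.68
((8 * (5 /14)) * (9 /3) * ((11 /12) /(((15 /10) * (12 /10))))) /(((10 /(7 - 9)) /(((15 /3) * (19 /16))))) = -5225 /1008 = -5.18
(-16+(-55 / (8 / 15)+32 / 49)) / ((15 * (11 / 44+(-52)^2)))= -46441 / 15900990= -0.00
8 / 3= 2.67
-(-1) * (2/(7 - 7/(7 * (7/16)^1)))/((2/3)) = 7/11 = 0.64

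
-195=-195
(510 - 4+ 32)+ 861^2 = 741859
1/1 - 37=-36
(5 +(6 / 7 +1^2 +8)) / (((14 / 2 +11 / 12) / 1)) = 1248 / 665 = 1.88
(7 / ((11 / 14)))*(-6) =-588 / 11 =-53.45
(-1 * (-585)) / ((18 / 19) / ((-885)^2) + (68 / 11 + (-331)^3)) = -818470125 / 50737711309781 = -0.00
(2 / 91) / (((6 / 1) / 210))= 10 / 13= 0.77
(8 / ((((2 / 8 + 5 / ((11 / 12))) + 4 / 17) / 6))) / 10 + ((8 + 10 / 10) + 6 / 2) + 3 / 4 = 401591 / 29620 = 13.56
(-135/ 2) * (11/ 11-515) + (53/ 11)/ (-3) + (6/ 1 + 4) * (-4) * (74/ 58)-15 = 33138383/ 957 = 34627.36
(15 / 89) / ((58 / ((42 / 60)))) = 21 / 10324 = 0.00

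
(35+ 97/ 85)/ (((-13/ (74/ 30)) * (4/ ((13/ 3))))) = -9472/ 1275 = -7.43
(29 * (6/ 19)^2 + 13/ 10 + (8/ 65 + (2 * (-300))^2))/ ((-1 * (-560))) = 3379000501/ 5256160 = 642.86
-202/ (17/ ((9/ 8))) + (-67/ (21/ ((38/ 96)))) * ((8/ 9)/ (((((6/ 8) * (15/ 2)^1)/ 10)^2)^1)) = -52827835/ 3123036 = -16.92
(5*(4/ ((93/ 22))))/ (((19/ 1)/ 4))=1760/ 1767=1.00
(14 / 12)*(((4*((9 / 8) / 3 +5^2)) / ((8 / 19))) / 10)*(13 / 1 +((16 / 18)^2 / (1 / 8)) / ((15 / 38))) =951741749 / 1166400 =815.97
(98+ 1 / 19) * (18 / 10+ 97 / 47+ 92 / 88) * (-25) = -236424015 / 19646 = -12034.21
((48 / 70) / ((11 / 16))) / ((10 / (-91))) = -2496 / 275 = -9.08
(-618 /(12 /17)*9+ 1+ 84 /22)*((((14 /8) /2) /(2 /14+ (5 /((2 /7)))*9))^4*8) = -998711419643 /16702519666483904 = -0.00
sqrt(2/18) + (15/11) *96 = 4331/33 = 131.24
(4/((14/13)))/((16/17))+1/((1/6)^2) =2237/56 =39.95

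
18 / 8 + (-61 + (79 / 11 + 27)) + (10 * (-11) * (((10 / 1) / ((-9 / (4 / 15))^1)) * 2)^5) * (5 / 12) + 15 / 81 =-39838869541 / 1894055724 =-21.03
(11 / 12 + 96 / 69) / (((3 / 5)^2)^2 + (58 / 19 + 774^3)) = 7564375 / 1519727021089764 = 0.00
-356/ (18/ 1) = -178/ 9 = -19.78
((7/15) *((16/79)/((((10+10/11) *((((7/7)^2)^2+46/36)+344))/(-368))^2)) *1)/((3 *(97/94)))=20382208/70347297875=0.00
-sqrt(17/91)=-0.43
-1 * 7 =-7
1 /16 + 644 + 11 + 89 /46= 241775 /368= 657.00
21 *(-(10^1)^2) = -2100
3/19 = 0.16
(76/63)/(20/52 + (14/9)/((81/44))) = 80028/81571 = 0.98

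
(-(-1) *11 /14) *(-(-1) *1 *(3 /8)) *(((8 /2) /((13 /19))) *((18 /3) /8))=1.29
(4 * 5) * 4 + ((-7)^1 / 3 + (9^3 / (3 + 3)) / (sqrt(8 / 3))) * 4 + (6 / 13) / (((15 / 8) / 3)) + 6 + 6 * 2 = 17434 / 195 + 243 * sqrt(6) / 2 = 387.02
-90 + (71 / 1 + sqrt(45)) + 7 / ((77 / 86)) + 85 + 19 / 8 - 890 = -71615 / 88 + 3 * sqrt(5) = -807.10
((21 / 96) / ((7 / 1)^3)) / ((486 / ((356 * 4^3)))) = 356 / 11907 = 0.03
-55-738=-793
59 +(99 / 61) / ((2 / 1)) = 7297 / 122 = 59.81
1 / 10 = 0.10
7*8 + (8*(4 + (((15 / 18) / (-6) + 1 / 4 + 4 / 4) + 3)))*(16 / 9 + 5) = 40160 / 81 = 495.80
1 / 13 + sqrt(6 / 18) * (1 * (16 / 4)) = 1 / 13 + 4 * sqrt(3) / 3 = 2.39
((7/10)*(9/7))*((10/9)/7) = 1/7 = 0.14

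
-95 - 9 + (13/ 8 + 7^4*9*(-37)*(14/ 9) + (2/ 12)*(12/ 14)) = -69653933/ 56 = -1243820.23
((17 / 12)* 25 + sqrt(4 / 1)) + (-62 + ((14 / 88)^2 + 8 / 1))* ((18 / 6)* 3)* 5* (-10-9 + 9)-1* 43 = 70517911 / 2904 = 24283.03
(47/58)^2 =2209/3364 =0.66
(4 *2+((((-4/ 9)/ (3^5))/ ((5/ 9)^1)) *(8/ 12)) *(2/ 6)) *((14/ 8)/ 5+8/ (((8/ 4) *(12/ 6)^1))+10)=5401396/ 54675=98.79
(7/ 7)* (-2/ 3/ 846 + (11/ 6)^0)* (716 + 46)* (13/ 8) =523367/ 423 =1237.27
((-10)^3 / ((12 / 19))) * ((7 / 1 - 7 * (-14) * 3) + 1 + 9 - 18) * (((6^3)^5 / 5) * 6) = -261751980913459200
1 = 1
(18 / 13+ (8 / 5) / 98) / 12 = 2231 / 19110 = 0.12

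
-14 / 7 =-2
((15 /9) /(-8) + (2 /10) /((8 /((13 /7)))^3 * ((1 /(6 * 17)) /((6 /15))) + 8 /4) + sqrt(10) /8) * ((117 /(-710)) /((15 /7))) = 382255601 /31496594000 - 273 * sqrt(10) /28400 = -0.02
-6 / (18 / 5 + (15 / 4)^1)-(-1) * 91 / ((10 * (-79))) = -36059 / 38710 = -0.93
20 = 20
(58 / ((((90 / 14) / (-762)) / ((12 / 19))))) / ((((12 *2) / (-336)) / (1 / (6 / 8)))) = 23099776 / 285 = 81051.85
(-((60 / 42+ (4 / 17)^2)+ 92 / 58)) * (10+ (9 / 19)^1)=-35843084 / 1114673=-32.16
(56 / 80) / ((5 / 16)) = 56 / 25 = 2.24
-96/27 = -32/9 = -3.56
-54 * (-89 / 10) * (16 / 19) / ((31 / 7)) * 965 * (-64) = -3324367872 / 589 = -5644088.07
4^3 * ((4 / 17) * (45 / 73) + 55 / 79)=53.84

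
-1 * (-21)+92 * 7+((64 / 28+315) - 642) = 2382 / 7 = 340.29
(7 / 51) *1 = 7 / 51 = 0.14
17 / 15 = 1.13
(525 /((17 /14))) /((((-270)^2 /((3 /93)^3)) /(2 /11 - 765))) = -412237 /2707465662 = -0.00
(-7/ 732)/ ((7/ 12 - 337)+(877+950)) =-7/ 1091107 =-0.00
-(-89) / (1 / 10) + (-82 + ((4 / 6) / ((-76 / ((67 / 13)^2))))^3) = 5778022511399399 / 7151129913096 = 807.99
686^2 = 470596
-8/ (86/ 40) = -160/ 43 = -3.72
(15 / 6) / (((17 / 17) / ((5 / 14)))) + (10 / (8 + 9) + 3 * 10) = 14985 / 476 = 31.48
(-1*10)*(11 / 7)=-15.71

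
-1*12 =-12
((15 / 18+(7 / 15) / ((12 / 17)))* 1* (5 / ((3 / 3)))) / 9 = 269 / 324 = 0.83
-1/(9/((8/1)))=-8/9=-0.89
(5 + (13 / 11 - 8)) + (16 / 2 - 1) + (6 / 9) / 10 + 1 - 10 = -619 / 165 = -3.75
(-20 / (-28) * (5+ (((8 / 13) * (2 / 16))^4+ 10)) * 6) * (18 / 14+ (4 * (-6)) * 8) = -17158060800 / 1399489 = -12260.23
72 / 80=9 / 10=0.90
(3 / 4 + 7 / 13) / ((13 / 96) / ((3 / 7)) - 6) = -4824 / 21281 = -0.23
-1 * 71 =-71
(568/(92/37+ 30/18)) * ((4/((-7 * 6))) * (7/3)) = -42032/1383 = -30.39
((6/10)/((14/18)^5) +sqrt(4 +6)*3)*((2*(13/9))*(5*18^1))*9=82904796/16807 +7020*sqrt(10)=27131.94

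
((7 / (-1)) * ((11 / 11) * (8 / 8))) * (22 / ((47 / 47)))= -154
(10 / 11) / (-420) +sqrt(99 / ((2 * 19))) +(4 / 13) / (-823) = -12547 / 4942938 +3 * sqrt(418) / 38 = 1.61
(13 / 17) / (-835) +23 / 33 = 326056 / 468435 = 0.70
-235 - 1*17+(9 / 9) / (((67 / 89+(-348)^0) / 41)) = -35663 / 156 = -228.61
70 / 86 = 0.81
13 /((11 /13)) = 169 /11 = 15.36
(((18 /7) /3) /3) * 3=6 /7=0.86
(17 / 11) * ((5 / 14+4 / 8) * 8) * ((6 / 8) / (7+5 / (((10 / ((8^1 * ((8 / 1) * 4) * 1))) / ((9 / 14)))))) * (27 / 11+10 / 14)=149328 / 529375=0.28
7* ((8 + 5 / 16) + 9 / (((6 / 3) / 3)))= 2443 / 16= 152.69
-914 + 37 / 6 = -5447 / 6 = -907.83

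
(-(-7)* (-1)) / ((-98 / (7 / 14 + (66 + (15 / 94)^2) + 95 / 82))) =24520289 / 5071864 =4.83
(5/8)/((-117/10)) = -25/468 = -0.05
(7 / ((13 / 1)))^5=16807 / 371293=0.05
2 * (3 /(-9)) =-2 /3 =-0.67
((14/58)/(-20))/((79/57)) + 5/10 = 22511/45820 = 0.49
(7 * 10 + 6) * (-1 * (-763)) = 57988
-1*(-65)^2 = -4225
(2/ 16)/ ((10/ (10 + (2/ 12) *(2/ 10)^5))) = 0.13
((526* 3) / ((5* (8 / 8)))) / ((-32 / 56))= -5523 / 10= -552.30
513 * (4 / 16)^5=513 / 1024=0.50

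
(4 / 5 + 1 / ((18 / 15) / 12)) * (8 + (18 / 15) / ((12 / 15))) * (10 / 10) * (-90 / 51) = -3078 / 17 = -181.06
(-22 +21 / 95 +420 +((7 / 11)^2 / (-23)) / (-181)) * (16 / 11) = 304901591488 / 526390535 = 579.23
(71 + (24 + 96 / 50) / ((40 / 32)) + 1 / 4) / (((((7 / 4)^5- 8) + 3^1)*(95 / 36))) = 423871488 / 138783125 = 3.05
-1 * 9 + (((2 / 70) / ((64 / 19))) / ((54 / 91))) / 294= -45722633 / 5080320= -9.00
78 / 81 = 26 / 27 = 0.96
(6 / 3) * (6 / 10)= 6 / 5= 1.20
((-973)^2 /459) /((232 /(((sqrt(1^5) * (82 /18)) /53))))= 38815889 /50794776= 0.76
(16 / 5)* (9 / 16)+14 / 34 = 188 / 85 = 2.21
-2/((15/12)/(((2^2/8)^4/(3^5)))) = -1/2430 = -0.00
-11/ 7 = -1.57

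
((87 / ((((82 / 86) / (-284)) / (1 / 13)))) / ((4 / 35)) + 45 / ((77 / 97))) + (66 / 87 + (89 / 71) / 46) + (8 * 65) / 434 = -2094678142868737 / 120501875494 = -17382.95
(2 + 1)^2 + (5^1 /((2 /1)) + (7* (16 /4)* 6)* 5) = 1703 /2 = 851.50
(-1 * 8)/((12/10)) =-20/3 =-6.67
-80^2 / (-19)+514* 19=191954 / 19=10102.84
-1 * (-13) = 13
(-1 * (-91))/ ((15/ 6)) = 182/ 5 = 36.40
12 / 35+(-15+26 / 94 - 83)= -160191 / 1645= -97.38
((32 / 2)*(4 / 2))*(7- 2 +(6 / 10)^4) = 102592 / 625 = 164.15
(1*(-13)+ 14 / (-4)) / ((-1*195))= 11 / 130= 0.08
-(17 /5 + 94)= -97.40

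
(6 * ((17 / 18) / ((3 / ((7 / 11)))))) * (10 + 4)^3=3298.34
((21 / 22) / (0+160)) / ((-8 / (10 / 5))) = -21 / 14080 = -0.00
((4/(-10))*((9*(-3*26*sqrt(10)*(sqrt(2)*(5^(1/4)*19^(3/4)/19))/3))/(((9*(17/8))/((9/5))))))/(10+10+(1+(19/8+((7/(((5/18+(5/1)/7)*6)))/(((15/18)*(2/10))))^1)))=299520*95^(3/4)/9829213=0.93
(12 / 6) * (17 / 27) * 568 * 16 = 11444.15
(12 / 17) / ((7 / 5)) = 60 / 119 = 0.50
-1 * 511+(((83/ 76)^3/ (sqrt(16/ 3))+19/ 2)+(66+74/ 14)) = -6023/ 14+571787 * sqrt(3)/ 1755904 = -429.65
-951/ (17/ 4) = -3804/ 17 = -223.76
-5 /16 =-0.31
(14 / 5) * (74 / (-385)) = -148 / 275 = -0.54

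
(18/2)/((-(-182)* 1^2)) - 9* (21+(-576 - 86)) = 1049967/182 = 5769.05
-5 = -5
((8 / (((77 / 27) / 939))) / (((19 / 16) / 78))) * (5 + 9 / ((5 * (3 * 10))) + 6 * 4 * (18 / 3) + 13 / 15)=948752258688 / 36575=25939911.38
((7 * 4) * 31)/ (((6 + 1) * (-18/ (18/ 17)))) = -124/ 17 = -7.29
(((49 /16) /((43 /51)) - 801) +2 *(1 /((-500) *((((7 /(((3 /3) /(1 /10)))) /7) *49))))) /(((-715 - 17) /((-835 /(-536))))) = 112227709571 /66134853120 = 1.70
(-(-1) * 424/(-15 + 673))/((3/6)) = 424/329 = 1.29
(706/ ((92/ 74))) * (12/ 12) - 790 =-5109/ 23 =-222.13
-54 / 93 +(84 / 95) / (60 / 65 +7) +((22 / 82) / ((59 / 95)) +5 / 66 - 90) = -4356703548137 / 48428646090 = -89.96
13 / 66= 0.20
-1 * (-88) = 88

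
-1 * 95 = -95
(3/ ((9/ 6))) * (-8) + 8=-8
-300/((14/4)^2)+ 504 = 23496/49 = 479.51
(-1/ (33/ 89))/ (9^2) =-89/ 2673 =-0.03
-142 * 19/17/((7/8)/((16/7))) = -345344/833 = -414.58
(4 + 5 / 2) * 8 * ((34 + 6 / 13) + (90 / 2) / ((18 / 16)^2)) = 32768 / 9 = 3640.89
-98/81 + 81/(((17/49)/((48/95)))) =15273202/130815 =116.75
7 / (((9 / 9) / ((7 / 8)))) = 6.12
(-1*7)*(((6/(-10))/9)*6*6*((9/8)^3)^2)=11160261/327680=34.06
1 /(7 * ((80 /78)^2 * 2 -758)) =-1521 /8048026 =-0.00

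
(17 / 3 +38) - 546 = -1507 / 3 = -502.33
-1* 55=-55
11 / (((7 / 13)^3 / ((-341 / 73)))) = -8240947 / 25039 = -329.12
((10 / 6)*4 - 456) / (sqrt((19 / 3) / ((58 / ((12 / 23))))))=-674*sqrt(25346) / 57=-1882.52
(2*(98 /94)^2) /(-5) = -4802 /11045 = -0.43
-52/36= -13/9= -1.44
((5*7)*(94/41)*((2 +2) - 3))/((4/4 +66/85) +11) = 139825/22263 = 6.28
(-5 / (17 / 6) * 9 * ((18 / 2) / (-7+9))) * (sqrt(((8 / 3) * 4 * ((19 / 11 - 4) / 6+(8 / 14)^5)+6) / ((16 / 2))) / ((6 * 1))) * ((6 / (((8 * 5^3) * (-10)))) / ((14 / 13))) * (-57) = -60021 * sqrt(167163227) / 3591896000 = -0.22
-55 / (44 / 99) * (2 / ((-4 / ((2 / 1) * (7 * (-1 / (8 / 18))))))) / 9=-3465 / 16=-216.56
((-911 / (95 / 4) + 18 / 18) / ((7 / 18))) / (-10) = 4563 / 475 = 9.61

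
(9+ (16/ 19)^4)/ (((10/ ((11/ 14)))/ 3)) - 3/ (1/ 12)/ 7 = -2.90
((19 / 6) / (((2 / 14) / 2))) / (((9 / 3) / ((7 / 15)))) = 931 / 135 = 6.90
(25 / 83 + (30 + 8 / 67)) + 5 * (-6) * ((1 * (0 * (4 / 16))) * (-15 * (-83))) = 169169 / 5561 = 30.42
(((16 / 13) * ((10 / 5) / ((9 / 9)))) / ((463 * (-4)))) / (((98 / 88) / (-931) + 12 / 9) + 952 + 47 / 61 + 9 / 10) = -6119520 / 4396998140509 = -0.00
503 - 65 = 438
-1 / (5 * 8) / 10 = -1 / 400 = -0.00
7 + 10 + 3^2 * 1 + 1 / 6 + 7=199 / 6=33.17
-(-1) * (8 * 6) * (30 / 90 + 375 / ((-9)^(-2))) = 1458016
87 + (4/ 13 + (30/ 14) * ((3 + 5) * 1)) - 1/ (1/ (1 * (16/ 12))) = 28151/ 273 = 103.12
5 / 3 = 1.67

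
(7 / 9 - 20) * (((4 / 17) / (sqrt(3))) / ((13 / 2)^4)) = -11072 * sqrt(3) / 13109499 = -0.00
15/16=0.94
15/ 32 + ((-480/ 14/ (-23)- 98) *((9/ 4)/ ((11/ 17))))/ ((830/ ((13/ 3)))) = -30182301/ 23518880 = -1.28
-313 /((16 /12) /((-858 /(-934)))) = -402831 /1868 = -215.65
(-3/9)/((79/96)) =-32/79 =-0.41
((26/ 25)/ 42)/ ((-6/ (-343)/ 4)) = 1274/ 225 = 5.66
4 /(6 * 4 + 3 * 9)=0.08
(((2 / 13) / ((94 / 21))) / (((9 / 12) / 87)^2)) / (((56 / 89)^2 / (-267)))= -5335910361 / 17108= -311895.63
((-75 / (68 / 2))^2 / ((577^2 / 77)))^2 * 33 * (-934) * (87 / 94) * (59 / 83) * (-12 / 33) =1349074406998828125 / 144455765414828525044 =0.01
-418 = -418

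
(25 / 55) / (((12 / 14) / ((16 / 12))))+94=9376 / 99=94.71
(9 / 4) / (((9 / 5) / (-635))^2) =10080625 / 36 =280017.36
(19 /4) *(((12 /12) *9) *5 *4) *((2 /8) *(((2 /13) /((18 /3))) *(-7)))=-1995 /52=-38.37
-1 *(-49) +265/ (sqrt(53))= 85.40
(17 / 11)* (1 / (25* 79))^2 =17 / 42906875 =0.00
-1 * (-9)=9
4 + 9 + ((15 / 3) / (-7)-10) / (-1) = 166 / 7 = 23.71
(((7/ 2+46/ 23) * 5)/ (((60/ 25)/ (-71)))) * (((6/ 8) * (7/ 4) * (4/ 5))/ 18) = -27335/ 576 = -47.46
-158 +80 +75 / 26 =-1953 / 26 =-75.12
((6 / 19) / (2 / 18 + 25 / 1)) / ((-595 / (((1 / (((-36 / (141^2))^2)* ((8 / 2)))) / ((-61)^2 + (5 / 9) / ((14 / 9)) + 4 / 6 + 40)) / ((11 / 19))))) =-395254161 / 534208584800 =-0.00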